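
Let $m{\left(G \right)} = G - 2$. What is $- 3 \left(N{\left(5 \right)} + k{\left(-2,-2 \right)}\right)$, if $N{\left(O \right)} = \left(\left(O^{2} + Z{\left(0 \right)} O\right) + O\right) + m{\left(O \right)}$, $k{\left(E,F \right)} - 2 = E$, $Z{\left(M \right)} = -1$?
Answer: $-84$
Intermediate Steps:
$k{\left(E,F \right)} = 2 + E$
$m{\left(G \right)} = -2 + G$
$N{\left(O \right)} = -2 + O + O^{2}$ ($N{\left(O \right)} = \left(\left(O^{2} - O\right) + O\right) + \left(-2 + O\right) = O^{2} + \left(-2 + O\right) = -2 + O + O^{2}$)
$- 3 \left(N{\left(5 \right)} + k{\left(-2,-2 \right)}\right) = - 3 \left(\left(-2 + 5 + 5^{2}\right) + \left(2 - 2\right)\right) = - 3 \left(\left(-2 + 5 + 25\right) + 0\right) = - 3 \left(28 + 0\right) = \left(-3\right) 28 = -84$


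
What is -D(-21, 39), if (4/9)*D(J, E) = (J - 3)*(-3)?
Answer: -162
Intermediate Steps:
D(J, E) = 81/4 - 27*J/4 (D(J, E) = 9*((J - 3)*(-3))/4 = 9*((-3 + J)*(-3))/4 = 9*(9 - 3*J)/4 = 81/4 - 27*J/4)
-D(-21, 39) = -(81/4 - 27/4*(-21)) = -(81/4 + 567/4) = -1*162 = -162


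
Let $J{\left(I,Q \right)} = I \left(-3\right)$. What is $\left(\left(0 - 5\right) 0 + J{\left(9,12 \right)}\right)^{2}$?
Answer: $729$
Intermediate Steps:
$J{\left(I,Q \right)} = - 3 I$
$\left(\left(0 - 5\right) 0 + J{\left(9,12 \right)}\right)^{2} = \left(\left(0 - 5\right) 0 - 27\right)^{2} = \left(\left(-5\right) 0 - 27\right)^{2} = \left(0 - 27\right)^{2} = \left(-27\right)^{2} = 729$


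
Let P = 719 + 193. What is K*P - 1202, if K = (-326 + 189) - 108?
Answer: -224642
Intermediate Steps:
P = 912
K = -245 (K = -137 - 108 = -245)
K*P - 1202 = -245*912 - 1202 = -223440 - 1202 = -224642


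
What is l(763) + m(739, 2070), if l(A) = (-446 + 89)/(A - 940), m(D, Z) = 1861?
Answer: 109918/59 ≈ 1863.0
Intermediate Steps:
l(A) = -357/(-940 + A)
l(763) + m(739, 2070) = -357/(-940 + 763) + 1861 = -357/(-177) + 1861 = -357*(-1/177) + 1861 = 119/59 + 1861 = 109918/59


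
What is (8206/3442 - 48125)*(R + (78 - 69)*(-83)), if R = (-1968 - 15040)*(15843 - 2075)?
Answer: 19393472897400602/1721 ≈ 1.1269e+13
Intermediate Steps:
R = -234166144 (R = -17008*13768 = -234166144)
(8206/3442 - 48125)*(R + (78 - 69)*(-83)) = (8206/3442 - 48125)*(-234166144 + (78 - 69)*(-83)) = (8206*(1/3442) - 48125)*(-234166144 + 9*(-83)) = (4103/1721 - 48125)*(-234166144 - 747) = -82819022/1721*(-234166891) = 19393472897400602/1721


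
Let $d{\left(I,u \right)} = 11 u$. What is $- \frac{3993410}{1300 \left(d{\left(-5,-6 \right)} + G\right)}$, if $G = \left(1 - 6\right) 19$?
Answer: $\frac{399341}{20930} \approx 19.08$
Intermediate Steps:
$G = -95$ ($G = \left(-5\right) 19 = -95$)
$- \frac{3993410}{1300 \left(d{\left(-5,-6 \right)} + G\right)} = - \frac{3993410}{1300 \left(11 \left(-6\right) - 95\right)} = - \frac{3993410}{1300 \left(-66 - 95\right)} = - \frac{3993410}{1300 \left(-161\right)} = - \frac{3993410}{-209300} = \left(-3993410\right) \left(- \frac{1}{209300}\right) = \frac{399341}{20930}$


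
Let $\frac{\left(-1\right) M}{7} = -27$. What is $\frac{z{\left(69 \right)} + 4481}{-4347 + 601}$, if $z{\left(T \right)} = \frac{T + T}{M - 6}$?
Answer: $- \frac{273387}{228506} \approx -1.1964$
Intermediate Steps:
$M = 189$ ($M = \left(-7\right) \left(-27\right) = 189$)
$z{\left(T \right)} = \frac{2 T}{183}$ ($z{\left(T \right)} = \frac{T + T}{189 - 6} = \frac{2 T}{183}$)
$\frac{z{\left(69 \right)} + 4481}{-4347 + 601} = \frac{\frac{2}{183} \cdot 69 + 4481}{-4347 + 601} = \frac{\frac{46}{61} + 4481}{-3746} = \frac{273387}{61} \left(- \frac{1}{3746}\right) = - \frac{273387}{228506}$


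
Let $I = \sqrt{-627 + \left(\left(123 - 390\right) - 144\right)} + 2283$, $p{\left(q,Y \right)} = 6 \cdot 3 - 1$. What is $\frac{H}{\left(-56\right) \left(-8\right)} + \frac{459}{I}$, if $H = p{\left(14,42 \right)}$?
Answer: $\frac{186027005}{778493632} - \frac{153 i \sqrt{1038}}{1737709} \approx 0.23896 - 0.0028367 i$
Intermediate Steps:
$p{\left(q,Y \right)} = 17$ ($p{\left(q,Y \right)} = 18 - 1 = 17$)
$H = 17$
$I = 2283 + i \sqrt{1038}$ ($I = \sqrt{-627 - 411} + 2283 = \sqrt{-1038} + 2283 = i \sqrt{1038} + 2283 = 2283 + i \sqrt{1038} \approx 2283.0 + 32.218 i$)
$\frac{H}{\left(-56\right) \left(-8\right)} + \frac{459}{I} = \frac{17}{\left(-56\right) \left(-8\right)} + \frac{459}{2283 + i \sqrt{1038}} = \frac{17}{448} + \frac{459}{2283 + i \sqrt{1038}}$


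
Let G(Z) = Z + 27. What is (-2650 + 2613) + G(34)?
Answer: 24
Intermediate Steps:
G(Z) = 27 + Z
(-2650 + 2613) + G(34) = (-2650 + 2613) + (27 + 34) = -37 + 61 = 24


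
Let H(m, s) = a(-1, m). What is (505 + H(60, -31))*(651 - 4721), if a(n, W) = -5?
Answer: -2035000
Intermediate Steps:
H(m, s) = -5
(505 + H(60, -31))*(651 - 4721) = (505 - 5)*(651 - 4721) = 500*(-4070) = -2035000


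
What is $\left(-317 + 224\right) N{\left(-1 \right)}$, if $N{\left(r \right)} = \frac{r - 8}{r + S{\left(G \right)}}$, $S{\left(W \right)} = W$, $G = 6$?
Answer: $\frac{837}{5} \approx 167.4$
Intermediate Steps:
$N{\left(r \right)} = \frac{-8 + r}{6 + r}$ ($N{\left(r \right)} = \frac{r - 8}{r + 6} = \frac{-8 + r}{6 + r}$)
$\left(-317 + 224\right) N{\left(-1 \right)} = \left(-317 + 224\right) \frac{-8 - 1}{6 - 1} = - 93 \cdot \frac{1}{5} \left(-9\right) = \left(-93\right) \left(- \frac{9}{5}\right) = \frac{837}{5}$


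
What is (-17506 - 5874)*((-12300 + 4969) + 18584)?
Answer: -263095140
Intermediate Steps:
(-17506 - 5874)*((-12300 + 4969) + 18584) = -23380*(-7331 + 18584) = -23380*11253 = -263095140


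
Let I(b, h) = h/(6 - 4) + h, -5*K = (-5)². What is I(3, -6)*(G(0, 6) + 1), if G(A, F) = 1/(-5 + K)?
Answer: -81/10 ≈ -8.1000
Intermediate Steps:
K = -5 (K = -⅕*(-5)² = -⅕*25 = -5)
G(A, F) = -⅒ (G(A, F) = 1/(-5 - 5) = 1/(-10) = -⅒)
I(b, h) = 3*h/2 (I(b, h) = h/2 + h = 3*h/2)
I(3, -6)*(G(0, 6) + 1) = ((3/2)*(-6))*(-⅒ + 1) = -9*9/10 = -81/10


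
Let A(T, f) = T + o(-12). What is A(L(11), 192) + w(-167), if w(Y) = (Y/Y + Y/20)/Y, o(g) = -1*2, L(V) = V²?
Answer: 397607/3340 ≈ 119.04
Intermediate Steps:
o(g) = -2
A(T, f) = -2 + T (A(T, f) = T - 2 = -2 + T)
w(Y) = (1 + Y/20)/Y (w(Y) = (1 + Y*(1/20))/Y = (1 + Y/20)/Y)
A(L(11), 192) + w(-167) = (-2 + 11²) + (1/20)*(20 - 167)/(-167) = (-2 + 121) + (1/20)*(-1/167)*(-147) = 119 + 147/3340 = 397607/3340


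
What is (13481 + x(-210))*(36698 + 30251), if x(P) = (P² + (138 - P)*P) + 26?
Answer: -1035901877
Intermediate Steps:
x(P) = 26 + P² + P*(138 - P) (x(P) = (P² + P*(138 - P)) + 26 = 26 + P² + P*(138 - P))
(13481 + x(-210))*(36698 + 30251) = (13481 + (26 + 138*(-210)))*(36698 + 30251) = (13481 + (26 - 28980))*66949 = (13481 - 28954)*66949 = -15473*66949 = -1035901877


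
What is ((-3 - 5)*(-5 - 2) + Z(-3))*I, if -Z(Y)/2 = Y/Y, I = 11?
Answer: 594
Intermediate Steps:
Z(Y) = -2 (Z(Y) = -2*Y/Y = -2*1 = -2)
((-3 - 5)*(-5 - 2) + Z(-3))*I = ((-3 - 5)*(-5 - 2) - 2)*11 = (-8*(-7) - 2)*11 = (56 - 2)*11 = 54*11 = 594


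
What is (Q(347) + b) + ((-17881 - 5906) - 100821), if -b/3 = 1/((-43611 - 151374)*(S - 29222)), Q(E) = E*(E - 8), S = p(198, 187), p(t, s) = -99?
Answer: -13292385805126/1905718395 ≈ -6975.0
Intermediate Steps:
S = -99
Q(E) = E*(-8 + E)
b = -1/1905718395 (b = -3*1/((-43611 - 151374)*(-99 - 29222)) = -3/((-194985*(-29321))) = -3/5717155185 = -3*1/5717155185 = -1/1905718395 ≈ -5.2474e-10)
(Q(347) + b) + ((-17881 - 5906) - 100821) = (347*(-8 + 347) - 1/1905718395) + ((-17881 - 5906) - 100821) = (347*339 - 1/1905718395) + (-23787 - 100821) = (117633 - 1/1905718395) - 124608 = 224175371959034/1905718395 - 124608 = -13292385805126/1905718395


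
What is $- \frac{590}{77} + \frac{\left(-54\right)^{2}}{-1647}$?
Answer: $- \frac{44306}{4697} \approx -9.4328$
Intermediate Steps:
$- \frac{590}{77} + \frac{\left(-54\right)^{2}}{-1647} = \left(-590\right) \frac{1}{77} + 2916 \left(- \frac{1}{1647}\right) = - \frac{590}{77} - \frac{108}{61} = - \frac{44306}{4697}$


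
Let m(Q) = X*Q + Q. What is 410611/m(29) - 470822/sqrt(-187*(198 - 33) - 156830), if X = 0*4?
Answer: 14159 + 470822*I*sqrt(187685)/187685 ≈ 14159.0 + 1086.8*I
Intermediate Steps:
X = 0
m(Q) = Q (m(Q) = 0*Q + Q = 0 + Q = Q)
410611/m(29) - 470822/sqrt(-187*(198 - 33) - 156830) = 410611/29 - 470822/sqrt(-187*(198 - 33) - 156830) = 410611*(1/29) - 470822/sqrt(-187*165 - 156830) = 14159 - 470822/sqrt(-30855 - 156830) = 14159 - 470822*(-I*sqrt(187685)/187685) = 14159 - (-470822)*I*sqrt(187685)/187685 = 14159 + 470822*I*sqrt(187685)/187685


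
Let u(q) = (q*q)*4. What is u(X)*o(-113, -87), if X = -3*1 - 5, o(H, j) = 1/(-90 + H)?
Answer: -256/203 ≈ -1.2611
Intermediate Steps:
X = -8 (X = -3 - 5 = -8)
u(q) = 4*q² (u(q) = q²*4 = 4*q²)
u(X)*o(-113, -87) = (4*(-8)²)/(-90 - 113) = (4*64)/(-203) = 256*(-1/203) = -256/203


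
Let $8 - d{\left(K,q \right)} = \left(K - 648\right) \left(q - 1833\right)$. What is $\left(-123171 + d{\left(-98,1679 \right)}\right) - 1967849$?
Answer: $-2205896$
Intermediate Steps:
$d{\left(K,q \right)} = 8 - \left(-1833 + q\right) \left(-648 + K\right)$ ($d{\left(K,q \right)} = 8 - \left(K - 648\right) \left(q - 1833\right) = 8 - \left(K - 648\right) \left(-1833 + q\right) = 8 - \left(-648 + K\right) \left(-1833 + q\right) = 8 - \left(-1833 + q\right) \left(-648 + K\right)$)
$\left(-123171 + d{\left(-98,1679 \right)}\right) - 1967849 = \left(-123171 + \left(-1187776 + 648 \cdot 1679 + 1833 \left(-98\right) - \left(-98\right) 1679\right)\right) - 1967849 = \left(-123171 + \left(-1187776 + 1087992 - 179634 + 164542\right)\right) - 1967849 = \left(-123171 - 114876\right) - 1967849 = -238047 - 1967849 = -2205896$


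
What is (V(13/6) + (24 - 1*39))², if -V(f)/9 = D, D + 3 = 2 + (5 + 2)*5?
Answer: 103041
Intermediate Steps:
D = 34 (D = -3 + (2 + (5 + 2)*5) = -3 + (2 + 7*5) = -3 + (2 + 35) = -3 + 37 = 34)
V(f) = -306 (V(f) = -9*34 = -306)
(V(13/6) + (24 - 1*39))² = (-306 + (24 - 1*39))² = (-306 + (24 - 39))² = (-306 - 15)² = (-321)² = 103041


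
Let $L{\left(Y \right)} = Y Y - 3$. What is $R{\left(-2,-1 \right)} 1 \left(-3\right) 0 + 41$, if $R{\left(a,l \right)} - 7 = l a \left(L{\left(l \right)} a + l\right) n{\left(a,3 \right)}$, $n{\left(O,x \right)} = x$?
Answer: $41$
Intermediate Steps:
$L{\left(Y \right)} = -3 + Y^{2}$ ($L{\left(Y \right)} = Y^{2} - 3 = -3 + Y^{2}$)
$R{\left(a,l \right)} = 7 + 3 a l \left(l + a \left(-3 + l^{2}\right)\right)$ ($R{\left(a,l \right)} = 7 + l a \left(\left(-3 + l^{2}\right) a + l\right) 3 = 7 + a l \left(a \left(-3 + l^{2}\right) + l\right) 3 = 7 + a l \left(l + a \left(-3 + l^{2}\right)\right) 3 = 7 + 3 a l \left(l + a \left(-3 + l^{2}\right)\right)$)
$R{\left(-2,-1 \right)} 1 \left(-3\right) 0 + 41 = \left(7 + 3 \left(-2\right) \left(-1\right)^{2} + 3 \left(-1\right) \left(-2\right)^{2} \left(-3 + \left(-1\right)^{2}\right)\right) 1 \left(-3\right) 0 + 41 = \left(7 + 3 \left(-2\right) 1 + 3 \left(-1\right) 4 \left(-3 + 1\right)\right) \left(\left(-3\right) 0\right) + 41 = \left(7 - 6 + 3 \left(-1\right) 4 \left(-2\right)\right) 0 + 41 = \left(7 - 6 + 24\right) 0 + 41 = 25 \cdot 0 + 41 = 0 + 41 = 41$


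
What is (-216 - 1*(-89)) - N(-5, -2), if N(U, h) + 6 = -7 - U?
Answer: -119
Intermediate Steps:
N(U, h) = -13 - U (N(U, h) = -6 + (-7 - U) = -13 - U)
(-216 - 1*(-89)) - N(-5, -2) = (-216 - 1*(-89)) - (-13 - 1*(-5)) = (-216 + 89) - (-13 + 5) = -127 - 1*(-8) = -127 + 8 = -119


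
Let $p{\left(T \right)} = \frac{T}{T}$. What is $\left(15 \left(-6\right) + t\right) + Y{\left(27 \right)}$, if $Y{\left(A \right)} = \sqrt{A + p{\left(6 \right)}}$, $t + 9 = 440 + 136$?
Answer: $477 + 2 \sqrt{7} \approx 482.29$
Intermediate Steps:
$p{\left(T \right)} = 1$
$t = 567$ ($t = -9 + \left(440 + 136\right) = -9 + 576 = 567$)
$Y{\left(A \right)} = \sqrt{1 + A}$ ($Y{\left(A \right)} = \sqrt{A + 1} = \sqrt{1 + A}$)
$\left(15 \left(-6\right) + t\right) + Y{\left(27 \right)} = \left(15 \left(-6\right) + 567\right) + \sqrt{1 + 27} = \left(-90 + 567\right) + \sqrt{28} = 477 + 2 \sqrt{7}$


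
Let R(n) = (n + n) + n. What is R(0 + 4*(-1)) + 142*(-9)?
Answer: -1290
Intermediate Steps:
R(n) = 3*n (R(n) = 2*n + n = 3*n)
R(0 + 4*(-1)) + 142*(-9) = 3*(0 + 4*(-1)) + 142*(-9) = 3*(0 - 4) - 1278 = 3*(-4) - 1278 = -12 - 1278 = -1290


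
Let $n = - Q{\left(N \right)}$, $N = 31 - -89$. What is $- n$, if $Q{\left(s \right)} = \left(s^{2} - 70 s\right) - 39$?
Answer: $5961$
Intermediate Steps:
$N = 120$ ($N = 31 + 89 = 120$)
$Q{\left(s \right)} = -39 + s^{2} - 70 s$
$n = -5961$ ($n = - (-39 + 120^{2} - 8400) = - (-39 + 14400 - 8400) = \left(-1\right) 5961 = -5961$)
$- n = \left(-1\right) \left(-5961\right) = 5961$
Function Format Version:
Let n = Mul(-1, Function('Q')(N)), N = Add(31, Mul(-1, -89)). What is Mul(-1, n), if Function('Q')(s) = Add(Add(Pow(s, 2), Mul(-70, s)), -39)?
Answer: 5961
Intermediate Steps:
N = 120 (N = Add(31, 89) = 120)
Function('Q')(s) = Add(-39, Pow(s, 2), Mul(-70, s))
n = -5961 (n = Mul(-1, Add(-39, Pow(120, 2), Mul(-70, 120))) = Mul(-1, Add(-39, 14400, -8400)) = Mul(-1, 5961) = -5961)
Mul(-1, n) = Mul(-1, -5961) = 5961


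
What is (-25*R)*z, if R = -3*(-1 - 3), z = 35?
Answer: -10500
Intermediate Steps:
R = 12 (R = -3*(-4) = 12)
(-25*R)*z = -25*12*35 = -300*35 = -10500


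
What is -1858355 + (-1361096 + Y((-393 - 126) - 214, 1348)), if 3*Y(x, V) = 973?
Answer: -9657380/3 ≈ -3.2191e+6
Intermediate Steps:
Y(x, V) = 973/3 (Y(x, V) = (⅓)*973 = 973/3)
-1858355 + (-1361096 + Y((-393 - 126) - 214, 1348)) = -1858355 + (-1361096 + 973/3) = -1858355 - 4082315/3 = -9657380/3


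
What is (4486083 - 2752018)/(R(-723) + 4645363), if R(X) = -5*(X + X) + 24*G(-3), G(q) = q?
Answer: 1734065/4652521 ≈ 0.37271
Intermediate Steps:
R(X) = -72 - 10*X (R(X) = -5*(X + X) + 24*(-3) = -10*X - 72 = -72 - 10*X)
(4486083 - 2752018)/(R(-723) + 4645363) = (4486083 - 2752018)/((-72 - 10*(-723)) + 4645363) = 1734065/((-72 + 7230) + 4645363) = 1734065/(7158 + 4645363) = 1734065/4652521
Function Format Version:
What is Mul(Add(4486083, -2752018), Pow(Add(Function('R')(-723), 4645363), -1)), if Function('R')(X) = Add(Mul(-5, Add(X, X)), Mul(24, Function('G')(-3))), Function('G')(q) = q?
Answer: Rational(1734065, 4652521) ≈ 0.37271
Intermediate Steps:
Function('R')(X) = Add(-72, Mul(-10, X)) (Function('R')(X) = Add(Mul(-5, Add(X, X)), Mul(24, -3)) = Add(Mul(-5, Mul(2, X)), -72) = Add(Mul(-10, X), -72) = Add(-72, Mul(-10, X)))
Mul(Add(4486083, -2752018), Pow(Add(Function('R')(-723), 4645363), -1)) = Mul(Add(4486083, -2752018), Pow(Add(Add(-72, Mul(-10, -723)), 4645363), -1)) = Mul(1734065, Pow(Add(Add(-72, 7230), 4645363), -1)) = Mul(1734065, Pow(Add(7158, 4645363), -1)) = Mul(1734065, Pow(4652521, -1)) = Mul(1734065, Rational(1, 4652521)) = Rational(1734065, 4652521)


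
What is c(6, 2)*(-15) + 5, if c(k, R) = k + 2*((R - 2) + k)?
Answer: -265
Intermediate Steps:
c(k, R) = -4 + 2*R + 3*k (c(k, R) = k + 2*((-2 + R) + k) = k + 2*(-2 + R + k) = k + (-4 + 2*R + 2*k) = -4 + 2*R + 3*k)
c(6, 2)*(-15) + 5 = (-4 + 2*2 + 3*6)*(-15) + 5 = (-4 + 4 + 18)*(-15) + 5 = 18*(-15) + 5 = -270 + 5 = -265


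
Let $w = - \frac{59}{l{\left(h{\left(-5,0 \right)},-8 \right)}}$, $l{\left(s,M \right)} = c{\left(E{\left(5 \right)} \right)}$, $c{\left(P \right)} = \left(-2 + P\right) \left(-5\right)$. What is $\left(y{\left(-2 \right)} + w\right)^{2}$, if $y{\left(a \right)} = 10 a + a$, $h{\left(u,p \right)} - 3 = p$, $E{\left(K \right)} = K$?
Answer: $\frac{73441}{225} \approx 326.4$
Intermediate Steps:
$h{\left(u,p \right)} = 3 + p$
$y{\left(a \right)} = 11 a$
$c{\left(P \right)} = 10 - 5 P$
$l{\left(s,M \right)} = -15$ ($l{\left(s,M \right)} = 10 - 25 = -15$)
$w = \frac{59}{15}$ ($w = - \frac{59}{-15} = \left(-59\right) \left(- \frac{1}{15}\right) = \frac{59}{15} \approx 3.9333$)
$\left(y{\left(-2 \right)} + w\right)^{2} = \left(11 \left(-2\right) + \frac{59}{15}\right)^{2} = \left(-22 + \frac{59}{15}\right)^{2} = \left(- \frac{271}{15}\right)^{2} = \frac{73441}{225}$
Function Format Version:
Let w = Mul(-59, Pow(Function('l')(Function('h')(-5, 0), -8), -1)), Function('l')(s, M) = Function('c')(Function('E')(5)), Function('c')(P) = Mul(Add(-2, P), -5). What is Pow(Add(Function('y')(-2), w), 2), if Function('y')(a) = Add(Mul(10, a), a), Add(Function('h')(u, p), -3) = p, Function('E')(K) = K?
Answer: Rational(73441, 225) ≈ 326.40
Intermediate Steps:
Function('h')(u, p) = Add(3, p)
Function('y')(a) = Mul(11, a)
Function('c')(P) = Add(10, Mul(-5, P))
Function('l')(s, M) = -15 (Function('l')(s, M) = Add(10, Mul(-5, 5)) = Add(10, -25) = -15)
w = Rational(59, 15) (w = Mul(-59, Pow(-15, -1)) = Mul(-59, Rational(-1, 15)) = Rational(59, 15) ≈ 3.9333)
Pow(Add(Function('y')(-2), w), 2) = Pow(Add(Mul(11, -2), Rational(59, 15)), 2) = Pow(Add(-22, Rational(59, 15)), 2) = Pow(Rational(-271, 15), 2) = Rational(73441, 225)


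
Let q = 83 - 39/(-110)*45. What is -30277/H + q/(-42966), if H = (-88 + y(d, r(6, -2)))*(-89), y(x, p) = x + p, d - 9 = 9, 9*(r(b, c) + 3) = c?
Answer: -36814605209/7919996436 ≈ -4.6483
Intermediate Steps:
r(b, c) = -3 + c/9
d = 18 (d = 9 + 9 = 18)
q = 2177/22 (q = 83 - 39*(-1/110)*45 = 83 + (39/110)*45 = 83 + 351/22 = 2177/22 ≈ 98.955)
y(x, p) = p + x
H = 58651/9 (H = (-88 + ((-3 + (⅑)*(-2)) + 18))*(-89) = (-88 + ((-3 - 2/9) + 18))*(-89) = (-88 + (-29/9 + 18))*(-89) = (-88 + 133/9)*(-89) = -659/9*(-89) = 58651/9 ≈ 6516.8)
-30277/H + q/(-42966) = -30277/58651/9 + (2177/22)/(-42966) = -30277*9/58651 + (2177/22)*(-1/42966) = -272493/58651 - 311/135036 = -36814605209/7919996436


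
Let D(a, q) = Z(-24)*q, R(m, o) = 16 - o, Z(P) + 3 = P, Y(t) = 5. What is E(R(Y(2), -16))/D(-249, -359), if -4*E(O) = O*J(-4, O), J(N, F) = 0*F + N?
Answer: 32/9693 ≈ 0.0033014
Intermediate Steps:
Z(P) = -3 + P
J(N, F) = N (J(N, F) = 0 + N = N)
D(a, q) = -27*q (D(a, q) = (-3 - 24)*q = -27*q)
E(O) = O (E(O) = -O*(-4)/4 = -(-1)*O = O)
E(R(Y(2), -16))/D(-249, -359) = (16 - 1*(-16))/((-27*(-359))) = (16 + 16)/9693 = 32*(1/9693) = 32/9693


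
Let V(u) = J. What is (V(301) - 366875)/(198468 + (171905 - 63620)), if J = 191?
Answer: -122228/102251 ≈ -1.1954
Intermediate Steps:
V(u) = 191
(V(301) - 366875)/(198468 + (171905 - 63620)) = (191 - 366875)/(198468 + (171905 - 63620)) = -366684/(198468 + 108285) = -366684/306753 = -366684*1/306753 = -122228/102251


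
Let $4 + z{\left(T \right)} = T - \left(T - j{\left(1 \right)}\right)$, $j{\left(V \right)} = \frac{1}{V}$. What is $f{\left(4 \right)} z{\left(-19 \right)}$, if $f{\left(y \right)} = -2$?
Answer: $6$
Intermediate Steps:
$z{\left(T \right)} = -3$ ($z{\left(T \right)} = -4 + \left(T - \left(T - 1^{-1}\right)\right) = -4 + \left(T - \left(T - 1\right)\right) = -4 + \left(T - \left(-1 + T\right)\right) = -4 + 1 = -3$)
$f{\left(4 \right)} z{\left(-19 \right)} = \left(-2\right) \left(-3\right) = 6$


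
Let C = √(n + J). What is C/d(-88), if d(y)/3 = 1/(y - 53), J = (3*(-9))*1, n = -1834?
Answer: -47*I*√1861 ≈ -2027.5*I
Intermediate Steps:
J = -27 (J = -27*1 = -27)
d(y) = 3/(-53 + y) (d(y) = 3/(y - 53) = 3/(-53 + y))
C = I*√1861 (C = √(-1834 - 27) = √(-1861) = I*√1861 ≈ 43.139*I)
C/d(-88) = (I*√1861)/((3/(-53 - 88))) = (I*√1861)/((3/(-141))) = (I*√1861)/((3*(-1/141))) = (I*√1861)/(-1/47) = (I*√1861)*(-47) = -47*I*√1861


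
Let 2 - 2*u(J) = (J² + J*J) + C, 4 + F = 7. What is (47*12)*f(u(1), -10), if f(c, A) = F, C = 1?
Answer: 1692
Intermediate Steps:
F = 3 (F = -4 + 7 = 3)
u(J) = ½ - J² (u(J) = 1 - ((J² + J*J) + 1)/2 = 1 - ((J² + J²) + 1)/2 = 1 - (2*J² + 1)/2 = 1 - (1 + 2*J²)/2 = 1 + (-½ - J²) = ½ - J²)
f(c, A) = 3
(47*12)*f(u(1), -10) = (47*12)*3 = 564*3 = 1692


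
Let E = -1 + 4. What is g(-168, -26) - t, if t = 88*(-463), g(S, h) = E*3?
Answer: 40753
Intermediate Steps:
E = 3
g(S, h) = 9 (g(S, h) = 3*3 = 9)
t = -40744
g(-168, -26) - t = 9 - 1*(-40744) = 9 + 40744 = 40753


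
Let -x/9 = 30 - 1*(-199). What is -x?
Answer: 2061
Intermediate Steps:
x = -2061 (x = -9*(30 - 1*(-199)) = -9*(30 + 199) = -9*229 = -2061)
-x = -1*(-2061) = 2061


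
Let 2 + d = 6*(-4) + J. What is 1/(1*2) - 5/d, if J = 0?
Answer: 9/13 ≈ 0.69231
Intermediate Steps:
d = -26 (d = -2 + (6*(-4) + 0) = -2 + (-24 + 0) = -2 - 24 = -26)
1/(1*2) - 5/d = 1/(1*2) - 5/(-26) = 1/2 - 1/26*(-5) = 1/2 + 5/26 = 9/13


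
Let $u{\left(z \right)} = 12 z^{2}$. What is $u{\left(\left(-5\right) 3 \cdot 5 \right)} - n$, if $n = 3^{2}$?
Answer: $67491$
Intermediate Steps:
$n = 9$
$u{\left(\left(-5\right) 3 \cdot 5 \right)} - n = 12 \left(\left(-5\right) 3 \cdot 5\right)^{2} - 9 = 12 \left(\left(-15\right) 5\right)^{2} - 9 = 12 \left(-75\right)^{2} - 9 = 12 \cdot 5625 - 9 = 67500 - 9 = 67491$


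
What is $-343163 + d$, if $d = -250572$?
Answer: $-593735$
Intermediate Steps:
$-343163 + d = -343163 - 250572 = -593735$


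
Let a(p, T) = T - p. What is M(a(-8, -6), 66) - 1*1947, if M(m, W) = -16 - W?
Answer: -2029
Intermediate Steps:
M(a(-8, -6), 66) - 1*1947 = (-16 - 1*66) - 1*1947 = (-16 - 66) - 1947 = -82 - 1947 = -2029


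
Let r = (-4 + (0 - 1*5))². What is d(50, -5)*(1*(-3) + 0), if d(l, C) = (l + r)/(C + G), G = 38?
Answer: -131/11 ≈ -11.909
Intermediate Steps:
r = 81 (r = (-4 + (0 - 5))² = (-4 - 5)² = (-9)² = 81)
d(l, C) = (81 + l)/(38 + C) (d(l, C) = (l + 81)/(C + 38) = (81 + l)/(38 + C))
d(50, -5)*(1*(-3) + 0) = ((81 + 50)/(38 - 5))*(1*(-3) + 0) = (131/33)*(-3 + 0) = ((1/33)*131)*(-3) = (131/33)*(-3) = -131/11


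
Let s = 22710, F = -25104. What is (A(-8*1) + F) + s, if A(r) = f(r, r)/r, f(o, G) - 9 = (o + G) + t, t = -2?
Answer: -19143/8 ≈ -2392.9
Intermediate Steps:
f(o, G) = 7 + G + o (f(o, G) = 9 + ((o + G) - 2) = 9 + ((G + o) - 2) = 9 + (-2 + G + o) = 7 + G + o)
A(r) = (7 + 2*r)/r (A(r) = (7 + r + r)/r = (7 + 2*r)/r)
(A(-8*1) + F) + s = ((2 + 7/((-8*1))) - 25104) + 22710 = ((2 + 7/(-8)) - 25104) + 22710 = ((2 + 7*(-⅛)) - 25104) + 22710 = ((2 - 7/8) - 25104) + 22710 = (9/8 - 25104) + 22710 = -200823/8 + 22710 = -19143/8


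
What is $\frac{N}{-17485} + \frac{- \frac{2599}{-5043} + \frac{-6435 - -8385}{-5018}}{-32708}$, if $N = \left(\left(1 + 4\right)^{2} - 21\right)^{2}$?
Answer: $- \frac{19673536667}{21408811332870} \approx -0.00091895$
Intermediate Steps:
$N = 16$ ($N = \left(5^{2} - 21\right)^{2} = \left(25 - 21\right)^{2} = 4^{2} = 16$)
$\frac{N}{-17485} + \frac{- \frac{2599}{-5043} + \frac{-6435 - -8385}{-5018}}{-32708} = \frac{16}{-17485} + \frac{- \frac{2599}{-5043} + \frac{-6435 - -8385}{-5018}}{-32708} = 16 \left(- \frac{1}{17485}\right) + \left(\left(-2599\right) \left(- \frac{1}{5043}\right) + \left(-6435 + 8385\right) \left(- \frac{1}{5018}\right)\right) \left(- \frac{1}{32708}\right) = - \frac{16}{17485} + \left(\frac{2599}{5043} + 1950 \left(- \frac{1}{5018}\right)\right) \left(- \frac{1}{32708}\right) = - \frac{16}{17485} + \left(\frac{2599}{5043} - \frac{75}{193}\right) \left(- \frac{1}{32708}\right) = - \frac{16}{17485} + \frac{123382}{973299} \left(- \frac{1}{32708}\right) = - \frac{16}{17485} - \frac{61691}{15917331846} = - \frac{19673536667}{21408811332870}$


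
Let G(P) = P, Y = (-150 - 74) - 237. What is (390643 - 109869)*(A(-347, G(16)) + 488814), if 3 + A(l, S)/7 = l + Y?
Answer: 135652308038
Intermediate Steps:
Y = -461 (Y = -224 - 237 = -461)
A(l, S) = -3248 + 7*l (A(l, S) = -21 + 7*(l - 461) = -21 + 7*(-461 + l) = -21 + (-3227 + 7*l) = -3248 + 7*l)
(390643 - 109869)*(A(-347, G(16)) + 488814) = (390643 - 109869)*((-3248 + 7*(-347)) + 488814) = 280774*((-3248 - 2429) + 488814) = 280774*(-5677 + 488814) = 280774*483137 = 135652308038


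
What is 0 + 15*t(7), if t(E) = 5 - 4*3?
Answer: -105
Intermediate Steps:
t(E) = -7 (t(E) = 5 - 12 = -7)
0 + 15*t(7) = 0 + 15*(-7) = 0 - 105 = -105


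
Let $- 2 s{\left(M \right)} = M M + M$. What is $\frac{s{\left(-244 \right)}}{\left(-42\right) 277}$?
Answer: $\frac{4941}{1939} \approx 2.5482$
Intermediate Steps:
$s{\left(M \right)} = - \frac{M}{2} - \frac{M^{2}}{2}$ ($s{\left(M \right)} = - \frac{M M + M}{2} = - \frac{M^{2} + M}{2} = - \frac{M + M^{2}}{2} = - \frac{M}{2} - \frac{M^{2}}{2}$)
$\frac{s{\left(-244 \right)}}{\left(-42\right) 277} = \frac{\left(- \frac{1}{2}\right) \left(-244\right) \left(1 - 244\right)}{\left(-42\right) 277} = \frac{\left(- \frac{1}{2}\right) \left(-244\right) \left(-243\right)}{-11634} = \left(-29646\right) \left(- \frac{1}{11634}\right) = \frac{4941}{1939}$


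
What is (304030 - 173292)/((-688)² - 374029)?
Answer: 130738/99315 ≈ 1.3164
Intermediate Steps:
(304030 - 173292)/((-688)² - 374029) = 130738/(473344 - 374029) = 130738/99315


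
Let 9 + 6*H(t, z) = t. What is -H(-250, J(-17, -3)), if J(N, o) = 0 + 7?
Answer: 259/6 ≈ 43.167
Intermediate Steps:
J(N, o) = 7
H(t, z) = -3/2 + t/6
-H(-250, J(-17, -3)) = -(-3/2 + (1/6)*(-250)) = -(-3/2 - 125/3) = -1*(-259/6) = 259/6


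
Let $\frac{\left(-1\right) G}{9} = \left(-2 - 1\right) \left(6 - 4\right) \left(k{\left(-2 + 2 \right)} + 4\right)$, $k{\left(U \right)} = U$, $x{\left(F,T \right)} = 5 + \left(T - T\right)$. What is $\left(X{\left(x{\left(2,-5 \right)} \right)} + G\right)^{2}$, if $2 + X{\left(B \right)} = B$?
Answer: $47961$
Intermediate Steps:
$x{\left(F,T \right)} = 5$ ($x{\left(F,T \right)} = 5 + 0 = 5$)
$G = 216$ ($G = - 9 \left(-2 - 1\right) \left(6 - 4\right) \left(\left(-2 + 2\right) + 4\right) = - 9 \left(-3\right) 2 \left(0 + 4\right) = - 9 \left(\left(-6\right) 4\right) = \left(-9\right) \left(-24\right) = 216$)
$X{\left(B \right)} = -2 + B$
$\left(X{\left(x{\left(2,-5 \right)} \right)} + G\right)^{2} = \left(\left(-2 + 5\right) + 216\right)^{2} = \left(3 + 216\right)^{2} = 219^{2} = 47961$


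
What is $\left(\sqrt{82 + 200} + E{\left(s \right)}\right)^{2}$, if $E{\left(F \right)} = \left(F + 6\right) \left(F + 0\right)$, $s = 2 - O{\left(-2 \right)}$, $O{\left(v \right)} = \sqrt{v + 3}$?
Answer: $\left(7 + \sqrt{282}\right)^{2} \approx 566.1$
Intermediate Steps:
$O{\left(v \right)} = \sqrt{3 + v}$
$s = 1$ ($s = 2 - \sqrt{3 - 2} = 2 - \sqrt{1} = 2 - 1 = 1$)
$E{\left(F \right)} = F \left(6 + F\right)$ ($E{\left(F \right)} = \left(6 + F\right) F = F \left(6 + F\right)$)
$\left(\sqrt{82 + 200} + E{\left(s \right)}\right)^{2} = \left(\sqrt{82 + 200} + 1 \left(6 + 1\right)\right)^{2} = \left(\sqrt{282} + 1 \cdot 7\right)^{2} = \left(\sqrt{282} + 7\right)^{2} = \left(7 + \sqrt{282}\right)^{2}$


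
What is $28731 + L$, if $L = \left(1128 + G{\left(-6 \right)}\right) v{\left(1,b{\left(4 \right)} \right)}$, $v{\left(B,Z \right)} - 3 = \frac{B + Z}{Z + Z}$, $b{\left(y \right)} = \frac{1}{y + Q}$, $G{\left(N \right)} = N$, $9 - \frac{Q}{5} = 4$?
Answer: $48927$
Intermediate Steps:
$Q = 25$ ($Q = 45 - 20 = 25$)
$b{\left(y \right)} = \frac{1}{25 + y}$ ($b{\left(y \right)} = \frac{1}{y + 25} = \frac{1}{25 + y}$)
$v{\left(B,Z \right)} = 3 + \frac{B + Z}{2 Z}$ ($v{\left(B,Z \right)} = 3 + \frac{B + Z}{Z + Z} = 3 + \frac{B + Z}{2 Z}$)
$L = 20196$ ($L = \left(1128 - 6\right) \frac{1 + \frac{7}{25 + 4}}{2 \frac{1}{25 + 4}} = 1122 \frac{1 + \frac{7}{29}}{2 \cdot \frac{1}{29}} = 1122 \frac{\frac{1}{\frac{1}{29}} \left(1 + 7 \cdot \frac{1}{29}\right)}{2} = 1122 \cdot \frac{1}{2} \cdot 29 \left(1 + \frac{7}{29}\right) = 1122 \cdot \frac{1}{2} \cdot 29 \cdot \frac{36}{29} = 1122 \cdot 18 = 20196$)
$28731 + L = 28731 + 20196 = 48927$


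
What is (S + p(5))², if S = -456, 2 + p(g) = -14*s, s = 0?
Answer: 209764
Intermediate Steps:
p(g) = -2 (p(g) = -2 - 14*0 = -2 + 0 = -2)
(S + p(5))² = (-456 - 2)² = (-458)² = 209764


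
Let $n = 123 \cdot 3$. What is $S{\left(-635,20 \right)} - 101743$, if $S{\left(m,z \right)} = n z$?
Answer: $-94363$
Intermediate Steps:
$n = 369$
$S{\left(m,z \right)} = 369 z$
$S{\left(-635,20 \right)} - 101743 = 369 \cdot 20 - 101743 = 7380 - 101743 = -94363$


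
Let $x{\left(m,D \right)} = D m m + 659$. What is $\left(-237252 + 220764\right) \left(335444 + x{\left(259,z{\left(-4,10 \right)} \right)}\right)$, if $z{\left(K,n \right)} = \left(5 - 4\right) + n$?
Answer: $-17708013072$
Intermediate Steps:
$z{\left(K,n \right)} = 1 + n$
$x{\left(m,D \right)} = 659 + D m^{2}$ ($x{\left(m,D \right)} = D m^{2} + 659 = 659 + D m^{2}$)
$\left(-237252 + 220764\right) \left(335444 + x{\left(259,z{\left(-4,10 \right)} \right)}\right) = \left(-237252 + 220764\right) \left(335444 + \left(659 + \left(1 + 10\right) 259^{2}\right)\right) = - 16488 \left(335444 + \left(659 + 11 \cdot 67081\right)\right) = - 16488 \left(335444 + \left(659 + 737891\right)\right) = - 16488 \left(335444 + 738550\right) = \left(-16488\right) 1073994 = -17708013072$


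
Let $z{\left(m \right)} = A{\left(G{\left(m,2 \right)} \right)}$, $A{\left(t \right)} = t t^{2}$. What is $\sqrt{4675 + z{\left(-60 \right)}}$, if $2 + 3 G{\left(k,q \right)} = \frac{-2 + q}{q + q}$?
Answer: $\frac{\sqrt{378651}}{9} \approx 68.372$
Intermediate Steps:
$G{\left(k,q \right)} = - \frac{2}{3} + \frac{-2 + q}{6 q}$ ($G{\left(k,q \right)} = - \frac{2}{3} + \frac{\left(-2 + q\right) \frac{1}{q + q}}{3} = - \frac{2}{3} + \frac{\left(-2 + q\right) \frac{1}{2 q}}{3} = - \frac{2}{3} + \frac{\frac{1}{2} \frac{1}{q} \left(-2 + q\right)}{3} = - \frac{2}{3} + \frac{-2 + q}{6 q}$)
$A{\left(t \right)} = t^{3}$
$z{\left(m \right)} = - \frac{8}{27}$ ($z{\left(m \right)} = \left(\frac{-2 - 6}{6 \cdot 2}\right)^{3} = \left(\frac{1}{6} \cdot \frac{1}{2} \left(-2 - 6\right)\right)^{3} = \left(\frac{1}{6} \cdot \frac{1}{2} \left(-8\right)\right)^{3} = \left(- \frac{2}{3}\right)^{3} = - \frac{8}{27}$)
$\sqrt{4675 + z{\left(-60 \right)}} = \sqrt{4675 - \frac{8}{27}} = \sqrt{\frac{126217}{27}} = \frac{\sqrt{378651}}{9}$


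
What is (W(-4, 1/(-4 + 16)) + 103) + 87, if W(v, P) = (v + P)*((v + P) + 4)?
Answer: 27313/144 ≈ 189.67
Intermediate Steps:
W(v, P) = (P + v)*(4 + P + v) (W(v, P) = (P + v)*((P + v) + 4) = (P + v)*(4 + P + v))
(W(-4, 1/(-4 + 16)) + 103) + 87 = (((1/(-4 + 16))² + (-4)² + 4/(-4 + 16) + 4*(-4) + 2*(-4)/(-4 + 16)) + 103) + 87 = (((1/12)² + 16 + 4/12 - 16 + 2*(-4)/12) + 103) + 87 = (((1/12)² + 16 + 4*(1/12) - 16 + 2*(1/12)*(-4)) + 103) + 87 = ((1/144 + 16 + ⅓ - 16 - ⅔) + 103) + 87 = (-47/144 + 103) + 87 = 14785/144 + 87 = 27313/144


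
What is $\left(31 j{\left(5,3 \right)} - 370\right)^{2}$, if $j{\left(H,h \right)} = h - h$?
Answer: $136900$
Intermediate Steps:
$j{\left(H,h \right)} = 0$
$\left(31 j{\left(5,3 \right)} - 370\right)^{2} = \left(31 \cdot 0 - 370\right)^{2} = \left(0 - 370\right)^{2} = \left(-370\right)^{2} = 136900$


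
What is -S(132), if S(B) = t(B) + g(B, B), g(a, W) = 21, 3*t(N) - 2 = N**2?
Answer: -17489/3 ≈ -5829.7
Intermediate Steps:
t(N) = 2/3 + N**2/3
S(B) = 65/3 + B**2/3 (S(B) = (2/3 + B**2/3) + 21 = 65/3 + B**2/3)
-S(132) = -(65/3 + (1/3)*132**2) = -(65/3 + (1/3)*17424) = -(65/3 + 5808) = -1*17489/3 = -17489/3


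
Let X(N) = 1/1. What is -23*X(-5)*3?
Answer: -69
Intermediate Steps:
X(N) = 1
-23*X(-5)*3 = -23*1*3 = -23*3 = -69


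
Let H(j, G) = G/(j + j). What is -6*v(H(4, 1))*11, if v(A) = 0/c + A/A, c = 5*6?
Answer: -66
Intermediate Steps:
H(j, G) = G/(2*j) (H(j, G) = G/((2*j)) = G*(1/(2*j)) = G/(2*j))
c = 30
v(A) = 1 (v(A) = 0/30 + A/A = 0*(1/30) + 1 = 0 + 1 = 1)
-6*v(H(4, 1))*11 = -6*1*11 = -6*11 = -66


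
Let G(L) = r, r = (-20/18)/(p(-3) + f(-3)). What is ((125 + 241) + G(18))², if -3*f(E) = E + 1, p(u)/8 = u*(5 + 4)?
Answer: 125783006281/938961 ≈ 1.3396e+5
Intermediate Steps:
p(u) = 72*u (p(u) = 8*(u*(5 + 4)) = 8*(u*9) = 8*(9*u) = 72*u)
f(E) = -⅓ - E/3 (f(E) = -(E + 1)/3 = -(1 + E)/3 = -⅓ - E/3)
r = 5/969 (r = (-20/18)/(72*(-3) + (-⅓ - ⅓*(-3))) = (-20*1/18)/(-216 + (-⅓ + 1)) = -10/(9*(-216 + ⅔)) = -10/(9*(-646/3)) = -10/9*(-3/646) = 5/969 ≈ 0.0051600)
G(L) = 5/969
((125 + 241) + G(18))² = ((125 + 241) + 5/969)² = (366 + 5/969)² = (354659/969)² = 125783006281/938961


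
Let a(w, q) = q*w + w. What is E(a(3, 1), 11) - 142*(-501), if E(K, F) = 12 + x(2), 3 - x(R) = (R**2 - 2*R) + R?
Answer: 71155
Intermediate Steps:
a(w, q) = w + q*w
x(R) = 3 + R - R**2 (x(R) = 3 - ((R**2 - 2*R) + R) = 3 - (R**2 - R) = 3 + (R - R**2) = 3 + R - R**2)
E(K, F) = 13 (E(K, F) = 12 + (3 + 2 - 1*2**2) = 12 + (3 + 2 - 1*4) = 12 + (3 + 2 - 4) = 12 + 1 = 13)
E(a(3, 1), 11) - 142*(-501) = 13 - 142*(-501) = 13 + 71142 = 71155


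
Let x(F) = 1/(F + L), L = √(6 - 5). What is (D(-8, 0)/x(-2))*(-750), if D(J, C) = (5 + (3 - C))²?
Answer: 48000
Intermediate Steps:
D(J, C) = (8 - C)²
L = 1 (L = √1 = 1)
x(F) = 1/(1 + F) (x(F) = 1/(F + 1) = 1/(1 + F))
(D(-8, 0)/x(-2))*(-750) = ((-8 + 0)²/(1/(1 - 2)))*(-750) = ((-8)²/(1/(-1)))*(-750) = (64/(-1))*(-750) = (64*(-1))*(-750) = -64*(-750) = 48000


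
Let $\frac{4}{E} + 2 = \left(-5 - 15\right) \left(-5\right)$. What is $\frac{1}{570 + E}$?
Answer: $\frac{49}{27932} \approx 0.0017543$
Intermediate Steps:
$E = \frac{2}{49}$ ($E = \frac{4}{-2 + \left(-5 - 15\right) \left(-5\right)} = \frac{4}{-2 - -100} = \frac{4}{-2 + 100} = \frac{4}{98} = 4 \cdot \frac{1}{98} = \frac{2}{49} \approx 0.040816$)
$\frac{1}{570 + E} = \frac{1}{570 + \frac{2}{49}} = \frac{1}{\frac{27932}{49}} = \frac{49}{27932}$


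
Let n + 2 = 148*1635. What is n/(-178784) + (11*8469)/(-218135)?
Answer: -34719604843/19499523920 ≈ -1.7805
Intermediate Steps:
n = 241978 (n = -2 + 148*1635 = -2 + 241980 = 241978)
n/(-178784) + (11*8469)/(-218135) = 241978/(-178784) + (11*8469)/(-218135) = 241978*(-1/178784) + 93159*(-1/218135) = -120989/89392 - 93159/218135 = -34719604843/19499523920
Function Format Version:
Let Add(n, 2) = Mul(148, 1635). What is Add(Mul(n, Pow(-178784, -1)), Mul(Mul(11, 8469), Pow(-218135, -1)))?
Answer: Rational(-34719604843, 19499523920) ≈ -1.7805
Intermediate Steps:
n = 241978 (n = Add(-2, Mul(148, 1635)) = Add(-2, 241980) = 241978)
Add(Mul(n, Pow(-178784, -1)), Mul(Mul(11, 8469), Pow(-218135, -1))) = Add(Mul(241978, Pow(-178784, -1)), Mul(Mul(11, 8469), Pow(-218135, -1))) = Add(Mul(241978, Rational(-1, 178784)), Mul(93159, Rational(-1, 218135))) = Add(Rational(-120989, 89392), Rational(-93159, 218135)) = Rational(-34719604843, 19499523920)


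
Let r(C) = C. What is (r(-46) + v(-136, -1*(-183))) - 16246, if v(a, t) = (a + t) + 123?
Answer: -16122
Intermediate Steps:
v(a, t) = 123 + a + t
(r(-46) + v(-136, -1*(-183))) - 16246 = (-46 + (123 - 136 - 1*(-183))) - 16246 = (-46 + (123 - 136 + 183)) - 16246 = (-46 + 170) - 16246 = 124 - 16246 = -16122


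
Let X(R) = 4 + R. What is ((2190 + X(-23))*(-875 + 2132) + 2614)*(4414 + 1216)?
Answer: 15378688430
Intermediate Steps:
((2190 + X(-23))*(-875 + 2132) + 2614)*(4414 + 1216) = ((2190 + (4 - 23))*(-875 + 2132) + 2614)*(4414 + 1216) = ((2190 - 19)*1257 + 2614)*5630 = (2171*1257 + 2614)*5630 = (2728947 + 2614)*5630 = 2731561*5630 = 15378688430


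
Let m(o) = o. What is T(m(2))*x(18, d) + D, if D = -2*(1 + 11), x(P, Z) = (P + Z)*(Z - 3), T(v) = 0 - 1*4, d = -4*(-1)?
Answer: -112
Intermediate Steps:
d = 4
T(v) = -4 (T(v) = 0 - 4 = -4)
x(P, Z) = (-3 + Z)*(P + Z) (x(P, Z) = (P + Z)*(-3 + Z) = (-3 + Z)*(P + Z))
D = -24 (D = -2*12 = -24)
T(m(2))*x(18, d) + D = -4*(4² - 3*18 - 3*4 + 18*4) - 24 = -4*(16 - 54 - 12 + 72) - 24 = -4*22 - 24 = -88 - 24 = -112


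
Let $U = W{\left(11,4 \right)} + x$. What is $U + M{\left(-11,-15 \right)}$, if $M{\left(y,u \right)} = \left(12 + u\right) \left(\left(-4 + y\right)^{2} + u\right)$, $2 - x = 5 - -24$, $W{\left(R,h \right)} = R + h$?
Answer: $-642$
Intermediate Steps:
$x = -27$ ($x = 2 - \left(5 - -24\right) = 2 - \left(5 + 24\right) = 2 - 29 = -27$)
$M{\left(y,u \right)} = \left(12 + u\right) \left(u + \left(-4 + y\right)^{2}\right)$
$U = -12$ ($U = \left(11 + 4\right) - 27 = 15 - 27 = -12$)
$U + M{\left(-11,-15 \right)} = -12 + \left(\left(-15\right)^{2} + 12 \left(-15\right) + 12 \left(-4 - 11\right)^{2} - 15 \left(-4 - 11\right)^{2}\right) = -12 + \left(225 - 180 + 12 \left(-15\right)^{2} - 15 \left(-15\right)^{2}\right) = -12 + \left(225 - 180 + 12 \cdot 225 - 3375\right) = -12 + \left(225 - 180 + 2700 - 3375\right) = -12 - 630 = -642$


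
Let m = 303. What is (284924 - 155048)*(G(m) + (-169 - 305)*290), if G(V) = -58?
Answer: -17860287768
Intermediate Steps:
(284924 - 155048)*(G(m) + (-169 - 305)*290) = (284924 - 155048)*(-58 + (-169 - 305)*290) = 129876*(-58 - 474*290) = 129876*(-58 - 137460) = 129876*(-137518) = -17860287768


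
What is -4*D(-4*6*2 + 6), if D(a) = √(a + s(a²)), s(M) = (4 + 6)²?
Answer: -4*√58 ≈ -30.463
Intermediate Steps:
s(M) = 100 (s(M) = 10² = 100)
D(a) = √(100 + a) (D(a) = √(a + 100) = √(100 + a))
-4*D(-4*6*2 + 6) = -4*√(100 + (-4*6*2 + 6)) = -4*√(100 + (-24*2 + 6)) = -4*√(100 + (-48 + 6)) = -4*√(100 - 42) = -4*√58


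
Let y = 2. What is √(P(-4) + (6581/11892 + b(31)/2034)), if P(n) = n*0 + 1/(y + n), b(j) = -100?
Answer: √1910989895/671898 ≈ 0.065062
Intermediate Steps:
P(n) = 1/(2 + n) (P(n) = n*0 + 1/(2 + n) = 0 + 1/(2 + n) = 1/(2 + n))
√(P(-4) + (6581/11892 + b(31)/2034)) = √(1/(2 - 4) + (6581/11892 - 100/2034)) = √(1/(-2) + (6581*(1/11892) - 100*1/2034)) = √(-½ + (6581/11892 - 50/1017)) = √(-½ + 2032759/4031388) = √(17065/4031388) = √1910989895/671898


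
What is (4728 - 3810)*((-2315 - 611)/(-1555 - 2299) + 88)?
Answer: 157013802/1927 ≈ 81481.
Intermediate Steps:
(4728 - 3810)*((-2315 - 611)/(-1555 - 2299) + 88) = 918*(-2926/(-3854) + 88) = 918*(-2926*(-1/3854) + 88) = 918*(1463/1927 + 88) = 918*(171039/1927) = 157013802/1927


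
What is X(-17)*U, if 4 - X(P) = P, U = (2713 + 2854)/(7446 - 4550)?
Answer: 116907/2896 ≈ 40.368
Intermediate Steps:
U = 5567/2896 ≈ 1.9223
X(P) = 4 - P
X(-17)*U = (4 - 1*(-17))*(5567/2896) = (4 + 17)*(5567/2896) = 21*(5567/2896) = 116907/2896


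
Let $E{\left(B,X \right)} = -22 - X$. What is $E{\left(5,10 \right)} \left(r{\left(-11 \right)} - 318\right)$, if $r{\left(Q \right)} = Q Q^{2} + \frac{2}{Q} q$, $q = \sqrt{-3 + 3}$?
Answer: $52768$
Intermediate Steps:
$q = 0$ ($q = \sqrt{0} = 0$)
$r{\left(Q \right)} = Q^{3}$ ($r{\left(Q \right)} = Q Q^{2} + \frac{2}{Q} 0 = Q^{3} + 0 = Q^{3}$)
$E{\left(5,10 \right)} \left(r{\left(-11 \right)} - 318\right) = \left(-22 - 10\right) \left(\left(-11\right)^{3} - 318\right) = \left(-22 - 10\right) \left(-1331 - 318\right) = \left(-32\right) \left(-1649\right) = 52768$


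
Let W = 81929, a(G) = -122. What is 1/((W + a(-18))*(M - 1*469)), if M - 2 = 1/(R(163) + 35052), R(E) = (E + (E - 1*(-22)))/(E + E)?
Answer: -1904550/72761174259103 ≈ -2.6175e-8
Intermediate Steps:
R(E) = (22 + 2*E)/(2*E) (R(E) = (E + (E + 22))/((2*E)) = (E + (22 + E))*(1/(2*E)) = (22 + 2*E)*(1/(2*E)) = (22 + 2*E)/(2*E))
M = 11427463/5713650 (M = 2 + 1/((11 + 163)/163 + 35052) = 2 + 1/((1/163)*174 + 35052) = 2 + 1/(174/163 + 35052) = 2 + 1/(5713650/163) = 2 + 163/5713650 = 11427463/5713650 ≈ 2.0000)
1/((W + a(-18))*(M - 1*469)) = 1/((81929 - 122)*(11427463/5713650 - 1*469)) = 1/(81807*(11427463/5713650 - 469)) = 1/(81807*(-2668274387/5713650)) = (1/81807)*(-5713650/2668274387) = -1904550/72761174259103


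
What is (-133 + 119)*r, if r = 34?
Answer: -476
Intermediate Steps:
(-133 + 119)*r = (-133 + 119)*34 = -14*34 = -476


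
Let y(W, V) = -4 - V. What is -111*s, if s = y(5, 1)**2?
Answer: -2775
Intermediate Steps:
s = 25 (s = (-4 - 1*1)**2 = (-4 - 1)**2 = (-5)**2 = 25)
-111*s = -111*25 = -2775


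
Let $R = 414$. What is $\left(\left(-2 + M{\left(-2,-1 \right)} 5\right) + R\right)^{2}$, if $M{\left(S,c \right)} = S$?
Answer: $161604$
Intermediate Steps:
$\left(\left(-2 + M{\left(-2,-1 \right)} 5\right) + R\right)^{2} = \left(\left(-2 - 10\right) + 414\right)^{2} = \left(-12 + 414\right)^{2} = 402^{2} = 161604$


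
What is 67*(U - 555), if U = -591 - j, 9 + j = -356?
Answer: -52327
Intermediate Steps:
j = -365 (j = -9 - 356 = -365)
U = -226 (U = -591 - 1*(-365) = -591 + 365 = -226)
67*(U - 555) = 67*(-226 - 555) = 67*(-781) = -52327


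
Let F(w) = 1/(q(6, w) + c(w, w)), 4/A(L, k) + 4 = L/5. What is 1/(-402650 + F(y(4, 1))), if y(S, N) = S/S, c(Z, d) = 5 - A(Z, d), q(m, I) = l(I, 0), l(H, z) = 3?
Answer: -172/69255781 ≈ -2.4835e-6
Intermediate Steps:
q(m, I) = 3
A(L, k) = 4/(-4 + L/5)
c(Z, d) = 5 - 20/(-20 + Z)
y(S, N) = 1
F(w) = 1/(3 + 5*(-24 + w)/(-20 + w))
1/(-402650 + F(y(4, 1))) = 1/(-402650 + (-20 + 1)/(4*(-45 + 2*1))) = 1/(-402650 + (¼)*(-19)/(-45 + 2)) = 1/(-402650 + (¼)*(-19)/(-43)) = 1/(-402650 + (¼)*(-1/43)*(-19)) = 1/(-402650 + 19/172) = 1/(-69255781/172) = -172/69255781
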